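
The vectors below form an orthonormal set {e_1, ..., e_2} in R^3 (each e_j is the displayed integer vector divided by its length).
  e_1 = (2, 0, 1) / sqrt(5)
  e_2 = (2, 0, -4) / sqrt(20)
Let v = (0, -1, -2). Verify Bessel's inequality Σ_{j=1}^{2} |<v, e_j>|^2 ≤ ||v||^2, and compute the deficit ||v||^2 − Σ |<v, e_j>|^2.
Σ |<v, e_j>|^2 = 4; ||v||^2 = 5; deficit = 1

Write each e_j = u_j / sqrt(<u_j, u_j>) where u_j is the displayed integer vector. Then <v, e_j> = <v, u_j> / sqrt(<u_j, u_j>), so |<v, e_j>|^2 = <v, u_j>^2 / <u_j, u_j>.
Coefficients: <v, e_1> = -2/sqrt(5), <v, e_2> = 8/sqrt(20).
Square and sum: Σ |<v, e_j>|^2 = 4.
Compute ||v||^2 = v·v = 5.
Deficit = 5 − 4 = 1 ≥ 0, confirming Bessel's inequality. (The deficit equals ||v − Σ <v,e_j> e_j||^2, the squared distance from v to span{e_j}.)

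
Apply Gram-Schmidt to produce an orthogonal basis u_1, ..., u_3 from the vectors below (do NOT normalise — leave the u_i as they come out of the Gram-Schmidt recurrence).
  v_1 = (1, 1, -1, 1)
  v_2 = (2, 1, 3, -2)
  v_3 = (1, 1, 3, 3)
Orthogonal basis:
  u_1 = (1, 1, -1, 1)
  u_2 = (5/2, 3/2, 5/2, -3/2)
  u_3 = (-9/17, -2/17, 42/17, 53/17)

Apply the Gram-Schmidt recurrence
  u_1 = v_1
  u_i = v_i − Σ_{j<i} ((v_i · u_j) / (u_j · u_j)) · u_j.

Step by step this gives:
  u_1 = (1, 1, -1, 1)
  u_2 = (5/2, 3/2, 5/2, -3/2)
  u_3 = (-9/17, -2/17, 42/17, 53/17)

Orthogonality check:
  u_2 · u_1 = 0 (should be 0)
  u_3 · u_1 = 0 (should be 0)
  u_3 · u_2 = 0 (should be 0)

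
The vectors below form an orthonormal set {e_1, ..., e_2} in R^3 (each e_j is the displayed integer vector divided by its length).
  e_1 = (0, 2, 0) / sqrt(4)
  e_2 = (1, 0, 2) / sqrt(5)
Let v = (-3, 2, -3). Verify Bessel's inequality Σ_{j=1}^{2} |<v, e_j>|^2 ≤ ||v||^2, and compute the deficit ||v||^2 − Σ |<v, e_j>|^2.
Σ |<v, e_j>|^2 = 101/5; ||v||^2 = 22; deficit = 9/5

Write each e_j = u_j / sqrt(<u_j, u_j>) where u_j is the displayed integer vector. Then <v, e_j> = <v, u_j> / sqrt(<u_j, u_j>), so |<v, e_j>|^2 = <v, u_j>^2 / <u_j, u_j>.
Coefficients: <v, e_1> = 4/sqrt(4), <v, e_2> = -9/sqrt(5).
Square and sum: Σ |<v, e_j>|^2 = 101/5.
Compute ||v||^2 = v·v = 22.
Deficit = 22 − 101/5 = 9/5 ≥ 0, confirming Bessel's inequality. (The deficit equals ||v − Σ <v,e_j> e_j||^2, the squared distance from v to span{e_j}.)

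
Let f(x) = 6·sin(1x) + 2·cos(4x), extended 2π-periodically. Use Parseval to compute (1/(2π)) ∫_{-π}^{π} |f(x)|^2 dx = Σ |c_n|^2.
Σ |c_n|^2 = 20

Expand |f|^2 and use orthogonality of {sin(nx), cos(mx)} on [-π, π]:
  ∫_{-π}^{π} sin(nx)^2 dx = π, ∫ cos(mx)^2 dx = π, and cross terms integrate to 0.
So ∫_{-π}^{π} f(x)^2 dx = 6^2 · π + 2^2 · π = (36 + 4)π.
Divide by 2π: (36 + 4)/2 = 20.
By Parseval, this equals Σ |c_n|^2.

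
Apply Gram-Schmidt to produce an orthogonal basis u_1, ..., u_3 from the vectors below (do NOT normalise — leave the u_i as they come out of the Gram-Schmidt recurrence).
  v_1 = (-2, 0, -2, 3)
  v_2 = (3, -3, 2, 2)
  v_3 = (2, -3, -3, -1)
Orthogonal basis:
  u_1 = (-2, 0, -2, 3)
  u_2 = (43/17, -3, 26/17, 46/17)
  u_3 = (511/426, -311/142, -752/213, -331/213)

Apply the Gram-Schmidt recurrence
  u_1 = v_1
  u_i = v_i − Σ_{j<i} ((v_i · u_j) / (u_j · u_j)) · u_j.

Step by step this gives:
  u_1 = (-2, 0, -2, 3)
  u_2 = (43/17, -3, 26/17, 46/17)
  u_3 = (511/426, -311/142, -752/213, -331/213)

Orthogonality check:
  u_2 · u_1 = 0 (should be 0)
  u_3 · u_1 = 0 (should be 0)
  u_3 · u_2 = 0 (should be 0)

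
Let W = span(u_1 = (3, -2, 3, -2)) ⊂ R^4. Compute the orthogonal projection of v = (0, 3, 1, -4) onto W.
proj_W(v) = (15/26, -5/13, 15/26, -5/13)

Set up U = [u_1 | ... | u_1] ∈ R^(4×1). The projector onto W = col(U) is P = U (U^T U)^(-1) U^T.
Compute U^T U =
  [26],
and U^T v = (5).
Solve U^T U · c = U^T v for the coefficients: c = (5/26). The projection is proj_W(v) = U c.
Check: (v - proj_W(v)) · u_1 = 0  (should be 0).
Result: proj_W(v) = (15/26, -5/13, 15/26, -5/13).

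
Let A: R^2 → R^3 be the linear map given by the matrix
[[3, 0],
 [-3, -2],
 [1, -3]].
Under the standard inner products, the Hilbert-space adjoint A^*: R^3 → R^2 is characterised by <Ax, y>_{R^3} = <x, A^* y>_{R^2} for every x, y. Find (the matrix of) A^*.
A^* = A^T =
[[3, -3, 1],
 [0, -2, -3]]

For real matrices with standard dot products, the defining identity <Ax, y> = <x, A^* y> gives (Ax)^T y = x^T (A^*) y, i.e. x^T A^T y = x^T (A^*) y. Since this holds for all x, y, we must have A^* = A^T. Therefore
A^* =
[[3, -3, 1],
 [0, -2, -3]].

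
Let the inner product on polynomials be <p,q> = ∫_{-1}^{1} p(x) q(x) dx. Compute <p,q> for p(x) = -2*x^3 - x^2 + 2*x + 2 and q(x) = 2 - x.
<p,q> = 92/15

Expand the product: p(x)·q(x) = 2*x^4 - 3*x^3 - 4*x^2 + 2*x + 4.
∫_{-1}^{1} of each monomial x^k gives [2/(k+1) if k even, 0 if k odd]. Integrating term-by-term (or equivalently evaluating the antiderivative F(x) = 2*x^5/5 - 3*x^4/4 - 4*x^3/3 + x^2 + 4*x at the endpoints):
  F(1) − F(−1) = 199/60 − (-169/60) = 92/15.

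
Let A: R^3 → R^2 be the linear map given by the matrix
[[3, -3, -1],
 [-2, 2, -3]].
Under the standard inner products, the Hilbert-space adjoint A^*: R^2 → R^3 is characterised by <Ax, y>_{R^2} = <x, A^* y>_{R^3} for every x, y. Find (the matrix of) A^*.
A^* = A^T =
[[3, -2],
 [-3, 2],
 [-1, -3]]

For real matrices with standard dot products, the defining identity <Ax, y> = <x, A^* y> gives (Ax)^T y = x^T (A^*) y, i.e. x^T A^T y = x^T (A^*) y. Since this holds for all x, y, we must have A^* = A^T. Therefore
A^* =
[[3, -2],
 [-3, 2],
 [-1, -3]].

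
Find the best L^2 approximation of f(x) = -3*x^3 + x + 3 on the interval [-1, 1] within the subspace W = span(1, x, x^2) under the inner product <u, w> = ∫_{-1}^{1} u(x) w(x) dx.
g(x) = 3 - 4*x/5

The best approximation g ∈ W is the orthogonal projection of f onto W. Writing g = a_0 + a_1 x + a_2 x^2, the coefficients solve the normal equations G · a = b where
  G_{ij} = <φ_i, φ_j> and b_i = <f, φ_i>, with φ_0 = 1, φ_1 = x, φ_2 = x^2.
G =
  [2, 0, 2/3]
  [0, 2/3, 0]
  [2/3, 0, 2/5],
b = (6, -8/15, 2).
Solving gives a_0 = 3, a_1 = -4/5, a_2 = 0, so
  g(x) = 3 - 4*x/5.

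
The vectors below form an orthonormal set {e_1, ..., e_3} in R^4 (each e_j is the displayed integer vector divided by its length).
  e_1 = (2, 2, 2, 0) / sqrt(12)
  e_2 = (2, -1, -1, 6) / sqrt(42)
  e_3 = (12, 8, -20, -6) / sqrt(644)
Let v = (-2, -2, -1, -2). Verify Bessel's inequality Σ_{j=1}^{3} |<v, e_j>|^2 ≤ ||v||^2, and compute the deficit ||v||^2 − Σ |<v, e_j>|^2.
Σ |<v, e_j>|^2 = 573/46; ||v||^2 = 13; deficit = 25/46

Write each e_j = u_j / sqrt(<u_j, u_j>) where u_j is the displayed integer vector. Then <v, e_j> = <v, u_j> / sqrt(<u_j, u_j>), so |<v, e_j>|^2 = <v, u_j>^2 / <u_j, u_j>.
Coefficients: <v, e_1> = -10/sqrt(12), <v, e_2> = -13/sqrt(42), <v, e_3> = -8/sqrt(644).
Square and sum: Σ |<v, e_j>|^2 = 573/46.
Compute ||v||^2 = v·v = 13.
Deficit = 13 − 573/46 = 25/46 ≥ 0, confirming Bessel's inequality. (The deficit equals ||v − Σ <v,e_j> e_j||^2, the squared distance from v to span{e_j}.)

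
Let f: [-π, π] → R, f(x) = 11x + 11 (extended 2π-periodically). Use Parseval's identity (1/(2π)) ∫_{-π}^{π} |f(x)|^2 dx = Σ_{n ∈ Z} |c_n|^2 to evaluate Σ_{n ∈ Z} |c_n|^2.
Σ |c_n|^2 = 121π^2/3 + 121

Expand and integrate term by term over [-π, π]:
  ∫ (11x)^2 dx = 121·(2π^3/3); ∫ 2·11·(11)·x dx = 0 (odd integrand); ∫ 11^2 dx = 121·2π.
So (1/(2π)) ∫_{-π}^{π} (11x + 11)^2 dx = 121π^2/3 + 121 = 121π^2/3 + 121.
Parseval ⇒ Σ |c_n|^2 = 121π^2/3 + 121.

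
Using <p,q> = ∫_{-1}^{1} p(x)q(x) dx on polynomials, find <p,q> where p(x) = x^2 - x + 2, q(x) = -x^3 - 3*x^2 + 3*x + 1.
<p,q> = -32/15

Expand the product: p(x)·q(x) = -x^5 - 2*x^4 + 4*x^3 - 8*x^2 + 5*x + 2.
∫_{-1}^{1} of each monomial x^k gives [2/(k+1) if k even, 0 if k odd]. Integrating term-by-term (or equivalently evaluating the antiderivative F(x) = -x^6/6 - 2*x^5/5 + x^4 - 8*x^3/3 + 5*x^2/2 + 2*x at the endpoints):
  F(1) − F(−1) = 34/15 − (22/5) = -32/15.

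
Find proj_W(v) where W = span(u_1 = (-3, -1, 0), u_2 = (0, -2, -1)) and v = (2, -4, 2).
proj_W(v) = (33/23, -53/23, -32/23)

Set up U = [u_1 | ... | u_2] ∈ R^(3×2). The projector onto W = col(U) is P = U (U^T U)^(-1) U^T.
Compute U^T U =
  [10, 2]
  [2, 5],
and U^T v = (-2, 6).
Solve U^T U · c = U^T v for the coefficients: c = (-11/23, 32/23). The projection is proj_W(v) = U c.
Check: (v - proj_W(v)) · u_1 = 0  (should be 0).
Check: (v - proj_W(v)) · u_2 = 0  (should be 0).
Result: proj_W(v) = (33/23, -53/23, -32/23).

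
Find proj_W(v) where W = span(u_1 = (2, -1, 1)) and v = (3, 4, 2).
proj_W(v) = (4/3, -2/3, 2/3)

Set up U = [u_1 | ... | u_1] ∈ R^(3×1). The projector onto W = col(U) is P = U (U^T U)^(-1) U^T.
Compute U^T U =
  [6],
and U^T v = (4).
Solve U^T U · c = U^T v for the coefficients: c = (2/3). The projection is proj_W(v) = U c.
Check: (v - proj_W(v)) · u_1 = 0  (should be 0).
Result: proj_W(v) = (4/3, -2/3, 2/3).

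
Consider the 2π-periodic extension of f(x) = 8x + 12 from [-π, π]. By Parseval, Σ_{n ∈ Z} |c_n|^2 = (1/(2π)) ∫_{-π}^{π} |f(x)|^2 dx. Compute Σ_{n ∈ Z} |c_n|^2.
Σ |c_n|^2 = 64π^2/3 + 144

Expand and integrate term by term over [-π, π]:
  ∫ (8x)^2 dx = 64·(2π^3/3); ∫ 2·8·(12)·x dx = 0 (odd integrand); ∫ 12^2 dx = 144·2π.
So (1/(2π)) ∫_{-π}^{π} (8x + 12)^2 dx = 64π^2/3 + 144 = 64π^2/3 + 144.
Parseval ⇒ Σ |c_n|^2 = 64π^2/3 + 144.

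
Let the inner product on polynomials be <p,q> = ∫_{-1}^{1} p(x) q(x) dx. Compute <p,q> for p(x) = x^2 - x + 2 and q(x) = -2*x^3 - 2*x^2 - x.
<p,q> = -2

Expand the product: p(x)·q(x) = -2*x^5 - 3*x^3 - 3*x^2 - 2*x.
∫_{-1}^{1} of each monomial x^k gives [2/(k+1) if k even, 0 if k odd]. Integrating term-by-term (or equivalently evaluating the antiderivative F(x) = -x^6/3 - 3*x^4/4 - x^3 - x^2 at the endpoints):
  F(1) − F(−1) = -37/12 − (-13/12) = -2.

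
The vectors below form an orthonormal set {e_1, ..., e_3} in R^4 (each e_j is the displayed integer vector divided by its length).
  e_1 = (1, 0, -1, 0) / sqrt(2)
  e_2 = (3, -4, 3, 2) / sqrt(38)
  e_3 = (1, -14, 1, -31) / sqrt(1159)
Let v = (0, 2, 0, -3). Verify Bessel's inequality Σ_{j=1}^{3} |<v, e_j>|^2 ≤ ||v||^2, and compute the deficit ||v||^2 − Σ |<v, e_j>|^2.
Σ |<v, e_j>|^2 = 537/61; ||v||^2 = 13; deficit = 256/61

Write each e_j = u_j / sqrt(<u_j, u_j>) where u_j is the displayed integer vector. Then <v, e_j> = <v, u_j> / sqrt(<u_j, u_j>), so |<v, e_j>|^2 = <v, u_j>^2 / <u_j, u_j>.
Coefficients: <v, e_1> = 0/sqrt(2), <v, e_2> = -14/sqrt(38), <v, e_3> = 65/sqrt(1159).
Square and sum: Σ |<v, e_j>|^2 = 537/61.
Compute ||v||^2 = v·v = 13.
Deficit = 13 − 537/61 = 256/61 ≥ 0, confirming Bessel's inequality. (The deficit equals ||v − Σ <v,e_j> e_j||^2, the squared distance from v to span{e_j}.)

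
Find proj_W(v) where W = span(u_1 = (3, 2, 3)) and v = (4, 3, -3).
proj_W(v) = (27/22, 9/11, 27/22)

Set up U = [u_1 | ... | u_1] ∈ R^(3×1). The projector onto W = col(U) is P = U (U^T U)^(-1) U^T.
Compute U^T U =
  [22],
and U^T v = (9).
Solve U^T U · c = U^T v for the coefficients: c = (9/22). The projection is proj_W(v) = U c.
Check: (v - proj_W(v)) · u_1 = 0  (should be 0).
Result: proj_W(v) = (27/22, 9/11, 27/22).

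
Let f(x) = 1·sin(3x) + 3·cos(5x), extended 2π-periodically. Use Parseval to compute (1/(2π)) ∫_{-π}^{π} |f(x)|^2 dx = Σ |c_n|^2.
Σ |c_n|^2 = 5

Expand |f|^2 and use orthogonality of {sin(nx), cos(mx)} on [-π, π]:
  ∫_{-π}^{π} sin(nx)^2 dx = π, ∫ cos(mx)^2 dx = π, and cross terms integrate to 0.
So ∫_{-π}^{π} f(x)^2 dx = 1^2 · π + 3^2 · π = (1 + 9)π.
Divide by 2π: (1 + 9)/2 = 5.
By Parseval, this equals Σ |c_n|^2.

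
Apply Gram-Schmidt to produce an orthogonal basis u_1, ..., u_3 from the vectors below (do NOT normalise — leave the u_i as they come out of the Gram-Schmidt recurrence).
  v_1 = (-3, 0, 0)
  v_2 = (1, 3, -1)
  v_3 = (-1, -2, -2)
Orthogonal basis:
  u_1 = (-3, 0, 0)
  u_2 = (0, 3, -1)
  u_3 = (0, -4/5, -12/5)

Apply the Gram-Schmidt recurrence
  u_1 = v_1
  u_i = v_i − Σ_{j<i} ((v_i · u_j) / (u_j · u_j)) · u_j.

Step by step this gives:
  u_1 = (-3, 0, 0)
  u_2 = (0, 3, -1)
  u_3 = (0, -4/5, -12/5)

Orthogonality check:
  u_2 · u_1 = 0 (should be 0)
  u_3 · u_1 = 0 (should be 0)
  u_3 · u_2 = 0 (should be 0)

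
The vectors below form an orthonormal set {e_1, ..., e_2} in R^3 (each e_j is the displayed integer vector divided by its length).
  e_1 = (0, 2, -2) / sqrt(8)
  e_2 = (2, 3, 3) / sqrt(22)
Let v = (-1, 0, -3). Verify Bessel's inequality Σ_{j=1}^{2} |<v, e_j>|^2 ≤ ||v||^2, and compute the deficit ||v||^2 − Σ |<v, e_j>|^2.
Σ |<v, e_j>|^2 = 10; ||v||^2 = 10; deficit = 0

Write each e_j = u_j / sqrt(<u_j, u_j>) where u_j is the displayed integer vector. Then <v, e_j> = <v, u_j> / sqrt(<u_j, u_j>), so |<v, e_j>|^2 = <v, u_j>^2 / <u_j, u_j>.
Coefficients: <v, e_1> = 6/sqrt(8), <v, e_2> = -11/sqrt(22).
Square and sum: Σ |<v, e_j>|^2 = 10.
Compute ||v||^2 = v·v = 10.
Deficit = 10 − 10 = 0 ≥ 0, confirming Bessel's inequality. (The deficit equals ||v − Σ <v,e_j> e_j||^2, the squared distance from v to span{e_j}.)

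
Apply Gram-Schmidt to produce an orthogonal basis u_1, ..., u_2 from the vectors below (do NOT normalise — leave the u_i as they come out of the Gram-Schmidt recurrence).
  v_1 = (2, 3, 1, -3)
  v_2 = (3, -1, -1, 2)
Orthogonal basis:
  u_1 = (2, 3, 1, -3)
  u_2 = (77/23, -11/23, -19/23, 34/23)

Apply the Gram-Schmidt recurrence
  u_1 = v_1
  u_i = v_i − Σ_{j<i} ((v_i · u_j) / (u_j · u_j)) · u_j.

Step by step this gives:
  u_1 = (2, 3, 1, -3)
  u_2 = (77/23, -11/23, -19/23, 34/23)

Orthogonality check:
  u_2 · u_1 = 0 (should be 0)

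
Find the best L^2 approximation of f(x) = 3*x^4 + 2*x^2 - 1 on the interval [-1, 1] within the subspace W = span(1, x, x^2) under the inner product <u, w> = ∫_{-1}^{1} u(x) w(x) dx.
g(x) = 32*x^2/7 - 44/35

The best approximation g ∈ W is the orthogonal projection of f onto W. Writing g = a_0 + a_1 x + a_2 x^2, the coefficients solve the normal equations G · a = b where
  G_{ij} = <φ_i, φ_j> and b_i = <f, φ_i>, with φ_0 = 1, φ_1 = x, φ_2 = x^2.
G =
  [2, 0, 2/3]
  [0, 2/3, 0]
  [2/3, 0, 2/5],
b = (8/15, 0, 104/105).
Solving gives a_0 = -44/35, a_1 = 0, a_2 = 32/7, so
  g(x) = 32*x^2/7 - 44/35.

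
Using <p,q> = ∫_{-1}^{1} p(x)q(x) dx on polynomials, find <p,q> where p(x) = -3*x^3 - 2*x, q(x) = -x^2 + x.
<p,q> = -38/15

Expand the product: p(x)·q(x) = 3*x^5 - 3*x^4 + 2*x^3 - 2*x^2.
∫_{-1}^{1} of each monomial x^k gives [2/(k+1) if k even, 0 if k odd]. Integrating term-by-term (or equivalently evaluating the antiderivative F(x) = x^6/2 - 3*x^5/5 + x^4/2 - 2*x^3/3 at the endpoints):
  F(1) − F(−1) = -4/15 − (34/15) = -38/15.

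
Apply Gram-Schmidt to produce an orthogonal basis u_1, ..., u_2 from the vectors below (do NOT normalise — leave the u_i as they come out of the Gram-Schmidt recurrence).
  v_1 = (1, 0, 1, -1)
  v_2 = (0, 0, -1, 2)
Orthogonal basis:
  u_1 = (1, 0, 1, -1)
  u_2 = (1, 0, 0, 1)

Apply the Gram-Schmidt recurrence
  u_1 = v_1
  u_i = v_i − Σ_{j<i} ((v_i · u_j) / (u_j · u_j)) · u_j.

Step by step this gives:
  u_1 = (1, 0, 1, -1)
  u_2 = (1, 0, 0, 1)

Orthogonality check:
  u_2 · u_1 = 0 (should be 0)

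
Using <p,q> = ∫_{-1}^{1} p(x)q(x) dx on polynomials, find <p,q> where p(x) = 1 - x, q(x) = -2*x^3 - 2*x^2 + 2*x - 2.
<p,q> = -88/15

Expand the product: p(x)·q(x) = 2*x^4 - 4*x^2 + 4*x - 2.
∫_{-1}^{1} of each monomial x^k gives [2/(k+1) if k even, 0 if k odd]. Integrating term-by-term (or equivalently evaluating the antiderivative F(x) = 2*x^5/5 - 4*x^3/3 + 2*x^2 - 2*x at the endpoints):
  F(1) − F(−1) = -14/15 − (74/15) = -88/15.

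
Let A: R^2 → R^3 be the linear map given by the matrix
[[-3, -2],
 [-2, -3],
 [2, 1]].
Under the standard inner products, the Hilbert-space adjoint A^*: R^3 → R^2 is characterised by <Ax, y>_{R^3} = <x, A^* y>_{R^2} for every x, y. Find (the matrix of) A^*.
A^* = A^T =
[[-3, -2, 2],
 [-2, -3, 1]]

For real matrices with standard dot products, the defining identity <Ax, y> = <x, A^* y> gives (Ax)^T y = x^T (A^*) y, i.e. x^T A^T y = x^T (A^*) y. Since this holds for all x, y, we must have A^* = A^T. Therefore
A^* =
[[-3, -2, 2],
 [-2, -3, 1]].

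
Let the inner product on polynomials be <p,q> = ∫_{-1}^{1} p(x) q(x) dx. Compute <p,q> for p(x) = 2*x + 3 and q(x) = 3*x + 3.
<p,q> = 22

Expand the product: p(x)·q(x) = 6*x^2 + 15*x + 9.
∫_{-1}^{1} of each monomial x^k gives [2/(k+1) if k even, 0 if k odd]. Integrating term-by-term (or equivalently evaluating the antiderivative F(x) = 2*x^3 + 15*x^2/2 + 9*x at the endpoints):
  F(1) − F(−1) = 37/2 − (-7/2) = 22.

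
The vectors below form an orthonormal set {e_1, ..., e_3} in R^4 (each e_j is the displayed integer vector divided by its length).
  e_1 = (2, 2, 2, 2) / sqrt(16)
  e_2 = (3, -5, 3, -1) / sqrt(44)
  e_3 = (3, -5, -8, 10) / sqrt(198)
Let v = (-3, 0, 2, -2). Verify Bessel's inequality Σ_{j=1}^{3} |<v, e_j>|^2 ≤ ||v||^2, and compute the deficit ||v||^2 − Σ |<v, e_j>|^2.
Σ |<v, e_j>|^2 = 25/2; ||v||^2 = 17; deficit = 9/2

Write each e_j = u_j / sqrt(<u_j, u_j>) where u_j is the displayed integer vector. Then <v, e_j> = <v, u_j> / sqrt(<u_j, u_j>), so |<v, e_j>|^2 = <v, u_j>^2 / <u_j, u_j>.
Coefficients: <v, e_1> = -6/sqrt(16), <v, e_2> = -1/sqrt(44), <v, e_3> = -45/sqrt(198).
Square and sum: Σ |<v, e_j>|^2 = 25/2.
Compute ||v||^2 = v·v = 17.
Deficit = 17 − 25/2 = 9/2 ≥ 0, confirming Bessel's inequality. (The deficit equals ||v − Σ <v,e_j> e_j||^2, the squared distance from v to span{e_j}.)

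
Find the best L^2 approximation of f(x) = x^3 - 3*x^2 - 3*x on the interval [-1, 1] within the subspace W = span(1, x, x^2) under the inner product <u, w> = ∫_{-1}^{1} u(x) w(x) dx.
g(x) = -3*x^2 - 12*x/5

The best approximation g ∈ W is the orthogonal projection of f onto W. Writing g = a_0 + a_1 x + a_2 x^2, the coefficients solve the normal equations G · a = b where
  G_{ij} = <φ_i, φ_j> and b_i = <f, φ_i>, with φ_0 = 1, φ_1 = x, φ_2 = x^2.
G =
  [2, 0, 2/3]
  [0, 2/3, 0]
  [2/3, 0, 2/5],
b = (-2, -8/5, -6/5).
Solving gives a_0 = 0, a_1 = -12/5, a_2 = -3, so
  g(x) = -3*x^2 - 12*x/5.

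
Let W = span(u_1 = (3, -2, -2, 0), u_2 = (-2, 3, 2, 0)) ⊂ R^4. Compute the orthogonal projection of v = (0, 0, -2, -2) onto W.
proj_W(v) = (20/33, -20/33, -16/33, 0)

Set up U = [u_1 | ... | u_2] ∈ R^(4×2). The projector onto W = col(U) is P = U (U^T U)^(-1) U^T.
Compute U^T U =
  [17, -16]
  [-16, 17],
and U^T v = (4, -4).
Solve U^T U · c = U^T v for the coefficients: c = (4/33, -4/33). The projection is proj_W(v) = U c.
Check: (v - proj_W(v)) · u_1 = 0  (should be 0).
Check: (v - proj_W(v)) · u_2 = 0  (should be 0).
Result: proj_W(v) = (20/33, -20/33, -16/33, 0).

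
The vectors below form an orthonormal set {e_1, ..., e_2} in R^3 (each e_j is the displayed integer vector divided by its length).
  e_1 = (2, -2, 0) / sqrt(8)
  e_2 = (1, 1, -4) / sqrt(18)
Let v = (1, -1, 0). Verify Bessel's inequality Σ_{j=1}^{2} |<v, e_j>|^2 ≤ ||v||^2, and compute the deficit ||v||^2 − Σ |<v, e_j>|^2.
Σ |<v, e_j>|^2 = 2; ||v||^2 = 2; deficit = 0

Write each e_j = u_j / sqrt(<u_j, u_j>) where u_j is the displayed integer vector. Then <v, e_j> = <v, u_j> / sqrt(<u_j, u_j>), so |<v, e_j>|^2 = <v, u_j>^2 / <u_j, u_j>.
Coefficients: <v, e_1> = 4/sqrt(8), <v, e_2> = 0/sqrt(18).
Square and sum: Σ |<v, e_j>|^2 = 2.
Compute ||v||^2 = v·v = 2.
Deficit = 2 − 2 = 0 ≥ 0, confirming Bessel's inequality. (The deficit equals ||v − Σ <v,e_j> e_j||^2, the squared distance from v to span{e_j}.)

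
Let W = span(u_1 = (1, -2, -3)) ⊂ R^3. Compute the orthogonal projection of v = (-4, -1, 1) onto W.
proj_W(v) = (-5/14, 5/7, 15/14)

Set up U = [u_1 | ... | u_1] ∈ R^(3×1). The projector onto W = col(U) is P = U (U^T U)^(-1) U^T.
Compute U^T U =
  [14],
and U^T v = (-5).
Solve U^T U · c = U^T v for the coefficients: c = (-5/14). The projection is proj_W(v) = U c.
Check: (v - proj_W(v)) · u_1 = 0  (should be 0).
Result: proj_W(v) = (-5/14, 5/7, 15/14).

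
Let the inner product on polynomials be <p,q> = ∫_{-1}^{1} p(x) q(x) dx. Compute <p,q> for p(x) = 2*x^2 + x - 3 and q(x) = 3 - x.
<p,q> = -44/3

Expand the product: p(x)·q(x) = -2*x^3 + 5*x^2 + 6*x - 9.
∫_{-1}^{1} of each monomial x^k gives [2/(k+1) if k even, 0 if k odd]. Integrating term-by-term (or equivalently evaluating the antiderivative F(x) = -x^4/2 + 5*x^3/3 + 3*x^2 - 9*x at the endpoints):
  F(1) − F(−1) = -29/6 − (59/6) = -44/3.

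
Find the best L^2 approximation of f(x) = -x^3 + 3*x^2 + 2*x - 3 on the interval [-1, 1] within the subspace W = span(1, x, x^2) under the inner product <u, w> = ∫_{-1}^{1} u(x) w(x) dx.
g(x) = 3*x^2 + 7*x/5 - 3

The best approximation g ∈ W is the orthogonal projection of f onto W. Writing g = a_0 + a_1 x + a_2 x^2, the coefficients solve the normal equations G · a = b where
  G_{ij} = <φ_i, φ_j> and b_i = <f, φ_i>, with φ_0 = 1, φ_1 = x, φ_2 = x^2.
G =
  [2, 0, 2/3]
  [0, 2/3, 0]
  [2/3, 0, 2/5],
b = (-4, 14/15, -4/5).
Solving gives a_0 = -3, a_1 = 7/5, a_2 = 3, so
  g(x) = 3*x^2 + 7*x/5 - 3.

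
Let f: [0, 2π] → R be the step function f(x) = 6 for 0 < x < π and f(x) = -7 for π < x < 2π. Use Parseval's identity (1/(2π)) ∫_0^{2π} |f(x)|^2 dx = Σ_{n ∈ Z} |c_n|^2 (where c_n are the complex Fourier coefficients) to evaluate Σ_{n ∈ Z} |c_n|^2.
Σ |c_n|^2 = 85/2

Parseval equates the L^2 energy of f (normalised by 1/(2π)) with the ℓ^2 sum of its Fourier coefficients: (1/(2π)) ∫_0^{2π} |f|^2 = Σ |c_n|^2.
Compute the left side: (1/(2π)) [∫_0^π 6^2 dx + ∫_π^{2π} (-7)^2 dx] = (1/(2π)) · (36π + 49π) = (36 + 49)/2 = 85/2.
So Σ_{n ∈ Z} |c_n|^2 = 85/2.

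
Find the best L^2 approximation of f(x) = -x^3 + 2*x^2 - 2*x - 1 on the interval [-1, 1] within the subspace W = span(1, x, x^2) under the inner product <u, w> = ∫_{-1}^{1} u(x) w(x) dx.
g(x) = 2*x^2 - 13*x/5 - 1

The best approximation g ∈ W is the orthogonal projection of f onto W. Writing g = a_0 + a_1 x + a_2 x^2, the coefficients solve the normal equations G · a = b where
  G_{ij} = <φ_i, φ_j> and b_i = <f, φ_i>, with φ_0 = 1, φ_1 = x, φ_2 = x^2.
G =
  [2, 0, 2/3]
  [0, 2/3, 0]
  [2/3, 0, 2/5],
b = (-2/3, -26/15, 2/15).
Solving gives a_0 = -1, a_1 = -13/5, a_2 = 2, so
  g(x) = 2*x^2 - 13*x/5 - 1.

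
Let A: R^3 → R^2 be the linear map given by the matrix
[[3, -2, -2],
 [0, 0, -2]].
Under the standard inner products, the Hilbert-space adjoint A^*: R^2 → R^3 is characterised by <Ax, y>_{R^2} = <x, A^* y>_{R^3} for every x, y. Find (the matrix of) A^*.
A^* = A^T =
[[3, 0],
 [-2, 0],
 [-2, -2]]

For real matrices with standard dot products, the defining identity <Ax, y> = <x, A^* y> gives (Ax)^T y = x^T (A^*) y, i.e. x^T A^T y = x^T (A^*) y. Since this holds for all x, y, we must have A^* = A^T. Therefore
A^* =
[[3, 0],
 [-2, 0],
 [-2, -2]].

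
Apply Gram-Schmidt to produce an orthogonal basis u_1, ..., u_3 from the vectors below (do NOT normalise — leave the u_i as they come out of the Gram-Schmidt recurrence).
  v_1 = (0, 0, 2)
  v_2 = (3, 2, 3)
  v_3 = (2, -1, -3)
Orthogonal basis:
  u_1 = (0, 0, 2)
  u_2 = (3, 2, 0)
  u_3 = (14/13, -21/13, 0)

Apply the Gram-Schmidt recurrence
  u_1 = v_1
  u_i = v_i − Σ_{j<i} ((v_i · u_j) / (u_j · u_j)) · u_j.

Step by step this gives:
  u_1 = (0, 0, 2)
  u_2 = (3, 2, 0)
  u_3 = (14/13, -21/13, 0)

Orthogonality check:
  u_2 · u_1 = 0 (should be 0)
  u_3 · u_1 = 0 (should be 0)
  u_3 · u_2 = 0 (should be 0)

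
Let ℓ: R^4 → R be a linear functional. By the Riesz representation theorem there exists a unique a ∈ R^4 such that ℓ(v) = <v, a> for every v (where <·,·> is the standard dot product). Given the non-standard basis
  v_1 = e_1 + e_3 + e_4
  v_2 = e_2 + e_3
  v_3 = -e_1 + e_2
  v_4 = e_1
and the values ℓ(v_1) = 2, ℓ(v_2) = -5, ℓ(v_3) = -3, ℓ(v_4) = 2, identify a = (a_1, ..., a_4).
a = (2, -1, -4, 4)

Write a = (a_1, ..., a_4) in the standard basis. For each basis vector v_i, ℓ(v_i) = <v_i, a> is a linear equation in the a_j's. Collect the n equations into a matrix system V a = ℓ, where row i of V is v_i (expressed in the standard basis). Since V is invertible (lower-triangular with 1s on the diagonal, up to permutation), solve by back-substitution:
  V =
[[1, 0, 1, 1],
 [0, 1, 1, 0],
 [-1, 1, 0, 0],
 [1, 0, 0, 0]]
  V a = (2, -5, -3, 2)
Solving gives a = (2, -1, -4, 4).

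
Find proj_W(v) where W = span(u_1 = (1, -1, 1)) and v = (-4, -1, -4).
proj_W(v) = (-7/3, 7/3, -7/3)

Set up U = [u_1 | ... | u_1] ∈ R^(3×1). The projector onto W = col(U) is P = U (U^T U)^(-1) U^T.
Compute U^T U =
  [3],
and U^T v = (-7).
Solve U^T U · c = U^T v for the coefficients: c = (-7/3). The projection is proj_W(v) = U c.
Check: (v - proj_W(v)) · u_1 = 0  (should be 0).
Result: proj_W(v) = (-7/3, 7/3, -7/3).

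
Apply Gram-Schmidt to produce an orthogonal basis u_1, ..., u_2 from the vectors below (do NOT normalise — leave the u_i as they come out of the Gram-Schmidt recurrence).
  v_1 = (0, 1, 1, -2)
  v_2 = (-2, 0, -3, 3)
Orthogonal basis:
  u_1 = (0, 1, 1, -2)
  u_2 = (-2, 3/2, -3/2, 0)

Apply the Gram-Schmidt recurrence
  u_1 = v_1
  u_i = v_i − Σ_{j<i} ((v_i · u_j) / (u_j · u_j)) · u_j.

Step by step this gives:
  u_1 = (0, 1, 1, -2)
  u_2 = (-2, 3/2, -3/2, 0)

Orthogonality check:
  u_2 · u_1 = 0 (should be 0)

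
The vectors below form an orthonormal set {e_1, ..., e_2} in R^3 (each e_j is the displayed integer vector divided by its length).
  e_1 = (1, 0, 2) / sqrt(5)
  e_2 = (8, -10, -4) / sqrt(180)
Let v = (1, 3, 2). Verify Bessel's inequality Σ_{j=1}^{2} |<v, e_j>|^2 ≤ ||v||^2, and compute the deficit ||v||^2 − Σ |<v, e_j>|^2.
Σ |<v, e_j>|^2 = 10; ||v||^2 = 14; deficit = 4

Write each e_j = u_j / sqrt(<u_j, u_j>) where u_j is the displayed integer vector. Then <v, e_j> = <v, u_j> / sqrt(<u_j, u_j>), so |<v, e_j>|^2 = <v, u_j>^2 / <u_j, u_j>.
Coefficients: <v, e_1> = 5/sqrt(5), <v, e_2> = -30/sqrt(180).
Square and sum: Σ |<v, e_j>|^2 = 10.
Compute ||v||^2 = v·v = 14.
Deficit = 14 − 10 = 4 ≥ 0, confirming Bessel's inequality. (The deficit equals ||v − Σ <v,e_j> e_j||^2, the squared distance from v to span{e_j}.)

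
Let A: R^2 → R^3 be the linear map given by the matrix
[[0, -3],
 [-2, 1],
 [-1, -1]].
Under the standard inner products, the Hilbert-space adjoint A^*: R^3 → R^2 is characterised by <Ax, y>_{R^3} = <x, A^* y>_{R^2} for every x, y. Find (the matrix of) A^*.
A^* = A^T =
[[0, -2, -1],
 [-3, 1, -1]]

For real matrices with standard dot products, the defining identity <Ax, y> = <x, A^* y> gives (Ax)^T y = x^T (A^*) y, i.e. x^T A^T y = x^T (A^*) y. Since this holds for all x, y, we must have A^* = A^T. Therefore
A^* =
[[0, -2, -1],
 [-3, 1, -1]].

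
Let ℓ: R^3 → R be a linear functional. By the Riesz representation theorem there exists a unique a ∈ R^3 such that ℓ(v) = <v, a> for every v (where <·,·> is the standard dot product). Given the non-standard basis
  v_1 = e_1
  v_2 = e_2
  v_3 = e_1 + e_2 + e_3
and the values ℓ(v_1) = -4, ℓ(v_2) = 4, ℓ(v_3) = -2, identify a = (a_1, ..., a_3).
a = (-4, 4, -2)

Write a = (a_1, ..., a_3) in the standard basis. For each basis vector v_i, ℓ(v_i) = <v_i, a> is a linear equation in the a_j's. Collect the n equations into a matrix system V a = ℓ, where row i of V is v_i (expressed in the standard basis). Since V is invertible (lower-triangular with 1s on the diagonal, up to permutation), solve by back-substitution:
  V =
[[1, 0, 0],
 [0, 1, 0],
 [1, 1, 1]]
  V a = (-4, 4, -2)
Solving gives a = (-4, 4, -2).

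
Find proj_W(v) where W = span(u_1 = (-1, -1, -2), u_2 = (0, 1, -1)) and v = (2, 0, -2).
proj_W(v) = (-2/11, 8/11, -14/11)

Set up U = [u_1 | ... | u_2] ∈ R^(3×2). The projector onto W = col(U) is P = U (U^T U)^(-1) U^T.
Compute U^T U =
  [6, 1]
  [1, 2],
and U^T v = (2, 2).
Solve U^T U · c = U^T v for the coefficients: c = (2/11, 10/11). The projection is proj_W(v) = U c.
Check: (v - proj_W(v)) · u_1 = 0  (should be 0).
Check: (v - proj_W(v)) · u_2 = 0  (should be 0).
Result: proj_W(v) = (-2/11, 8/11, -14/11).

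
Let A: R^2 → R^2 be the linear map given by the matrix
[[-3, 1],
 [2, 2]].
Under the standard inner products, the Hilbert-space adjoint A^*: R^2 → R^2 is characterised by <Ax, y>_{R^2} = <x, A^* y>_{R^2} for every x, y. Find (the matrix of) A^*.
A^* = A^T =
[[-3, 2],
 [1, 2]]

For real matrices with standard dot products, the defining identity <Ax, y> = <x, A^* y> gives (Ax)^T y = x^T (A^*) y, i.e. x^T A^T y = x^T (A^*) y. Since this holds for all x, y, we must have A^* = A^T. Therefore
A^* =
[[-3, 2],
 [1, 2]].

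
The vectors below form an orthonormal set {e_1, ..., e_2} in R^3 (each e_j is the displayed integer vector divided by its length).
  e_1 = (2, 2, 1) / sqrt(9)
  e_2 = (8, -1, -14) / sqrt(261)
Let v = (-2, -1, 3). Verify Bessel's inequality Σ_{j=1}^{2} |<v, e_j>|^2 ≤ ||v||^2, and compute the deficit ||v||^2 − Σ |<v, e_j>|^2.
Σ |<v, e_j>|^2 = 390/29; ||v||^2 = 14; deficit = 16/29

Write each e_j = u_j / sqrt(<u_j, u_j>) where u_j is the displayed integer vector. Then <v, e_j> = <v, u_j> / sqrt(<u_j, u_j>), so |<v, e_j>|^2 = <v, u_j>^2 / <u_j, u_j>.
Coefficients: <v, e_1> = -3/sqrt(9), <v, e_2> = -57/sqrt(261).
Square and sum: Σ |<v, e_j>|^2 = 390/29.
Compute ||v||^2 = v·v = 14.
Deficit = 14 − 390/29 = 16/29 ≥ 0, confirming Bessel's inequality. (The deficit equals ||v − Σ <v,e_j> e_j||^2, the squared distance from v to span{e_j}.)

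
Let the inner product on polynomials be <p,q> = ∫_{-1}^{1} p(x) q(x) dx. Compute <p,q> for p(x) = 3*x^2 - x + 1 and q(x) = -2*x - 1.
<p,q> = -8/3

Expand the product: p(x)·q(x) = -6*x^3 - x^2 - x - 1.
∫_{-1}^{1} of each monomial x^k gives [2/(k+1) if k even, 0 if k odd]. Integrating term-by-term (or equivalently evaluating the antiderivative F(x) = -3*x^4/2 - x^3/3 - x^2/2 - x at the endpoints):
  F(1) − F(−1) = -10/3 − (-2/3) = -8/3.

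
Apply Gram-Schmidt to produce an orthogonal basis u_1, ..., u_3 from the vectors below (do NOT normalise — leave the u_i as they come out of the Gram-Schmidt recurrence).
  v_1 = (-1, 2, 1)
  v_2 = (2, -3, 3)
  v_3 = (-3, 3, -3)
Orthogonal basis:
  u_1 = (-1, 2, 1)
  u_2 = (7/6, -4/3, 23/6)
  u_3 = (-81/107, -45/107, 9/107)

Apply the Gram-Schmidt recurrence
  u_1 = v_1
  u_i = v_i − Σ_{j<i} ((v_i · u_j) / (u_j · u_j)) · u_j.

Step by step this gives:
  u_1 = (-1, 2, 1)
  u_2 = (7/6, -4/3, 23/6)
  u_3 = (-81/107, -45/107, 9/107)

Orthogonality check:
  u_2 · u_1 = 0 (should be 0)
  u_3 · u_1 = 0 (should be 0)
  u_3 · u_2 = 0 (should be 0)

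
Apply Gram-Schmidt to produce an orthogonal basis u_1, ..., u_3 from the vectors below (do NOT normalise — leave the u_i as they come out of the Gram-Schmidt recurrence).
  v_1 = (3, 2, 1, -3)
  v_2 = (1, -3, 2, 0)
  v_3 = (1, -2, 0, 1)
Orthogonal basis:
  u_1 = (3, 2, 1, -3)
  u_2 = (26/23, -67/23, 47/23, -3/23)
  u_3 = (311/321, -73/321, -265/321, 58/107)

Apply the Gram-Schmidt recurrence
  u_1 = v_1
  u_i = v_i − Σ_{j<i} ((v_i · u_j) / (u_j · u_j)) · u_j.

Step by step this gives:
  u_1 = (3, 2, 1, -3)
  u_2 = (26/23, -67/23, 47/23, -3/23)
  u_3 = (311/321, -73/321, -265/321, 58/107)

Orthogonality check:
  u_2 · u_1 = 0 (should be 0)
  u_3 · u_1 = 0 (should be 0)
  u_3 · u_2 = 0 (should be 0)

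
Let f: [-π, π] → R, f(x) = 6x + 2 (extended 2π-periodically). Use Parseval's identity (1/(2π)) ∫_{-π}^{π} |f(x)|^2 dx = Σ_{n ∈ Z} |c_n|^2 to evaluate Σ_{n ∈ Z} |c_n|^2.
Σ |c_n|^2 = 12π^2 + 4

Expand and integrate term by term over [-π, π]:
  ∫ (6x)^2 dx = 36·(2π^3/3); ∫ 2·6·(2)·x dx = 0 (odd integrand); ∫ 2^2 dx = 4·2π.
So (1/(2π)) ∫_{-π}^{π} (6x + 2)^2 dx = 36π^2/3 + 4 = 12π^2 + 4.
Parseval ⇒ Σ |c_n|^2 = 12π^2 + 4.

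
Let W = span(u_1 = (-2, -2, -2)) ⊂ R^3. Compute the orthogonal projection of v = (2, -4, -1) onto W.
proj_W(v) = (-1, -1, -1)

Set up U = [u_1 | ... | u_1] ∈ R^(3×1). The projector onto W = col(U) is P = U (U^T U)^(-1) U^T.
Compute U^T U =
  [12],
and U^T v = (6).
Solve U^T U · c = U^T v for the coefficients: c = (1/2). The projection is proj_W(v) = U c.
Check: (v - proj_W(v)) · u_1 = 0  (should be 0).
Result: proj_W(v) = (-1, -1, -1).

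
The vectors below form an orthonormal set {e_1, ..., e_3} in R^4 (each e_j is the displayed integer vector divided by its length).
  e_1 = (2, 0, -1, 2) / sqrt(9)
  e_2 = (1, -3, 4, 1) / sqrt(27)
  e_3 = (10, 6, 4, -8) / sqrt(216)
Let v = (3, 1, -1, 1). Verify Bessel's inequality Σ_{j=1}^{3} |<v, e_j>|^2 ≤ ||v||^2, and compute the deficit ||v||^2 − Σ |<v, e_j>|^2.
Σ |<v, e_j>|^2 = 12; ||v||^2 = 12; deficit = 0

Write each e_j = u_j / sqrt(<u_j, u_j>) where u_j is the displayed integer vector. Then <v, e_j> = <v, u_j> / sqrt(<u_j, u_j>), so |<v, e_j>|^2 = <v, u_j>^2 / <u_j, u_j>.
Coefficients: <v, e_1> = 9/sqrt(9), <v, e_2> = -3/sqrt(27), <v, e_3> = 24/sqrt(216).
Square and sum: Σ |<v, e_j>|^2 = 12.
Compute ||v||^2 = v·v = 12.
Deficit = 12 − 12 = 0 ≥ 0, confirming Bessel's inequality. (The deficit equals ||v − Σ <v,e_j> e_j||^2, the squared distance from v to span{e_j}.)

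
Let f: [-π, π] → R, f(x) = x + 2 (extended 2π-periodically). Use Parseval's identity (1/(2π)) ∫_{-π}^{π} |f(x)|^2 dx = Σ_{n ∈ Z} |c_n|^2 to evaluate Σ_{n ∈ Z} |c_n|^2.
Σ |c_n|^2 = π^2/3 + 4

Expand and integrate term by term over [-π, π]:
  ∫ (x)^2 dx = 1·(2π^3/3); ∫ 2·1·(2)·x dx = 0 (odd integrand); ∫ 2^2 dx = 4·2π.
So (1/(2π)) ∫_{-π}^{π} (x + 2)^2 dx = 1π^2/3 + 4 = π^2/3 + 4.
Parseval ⇒ Σ |c_n|^2 = π^2/3 + 4.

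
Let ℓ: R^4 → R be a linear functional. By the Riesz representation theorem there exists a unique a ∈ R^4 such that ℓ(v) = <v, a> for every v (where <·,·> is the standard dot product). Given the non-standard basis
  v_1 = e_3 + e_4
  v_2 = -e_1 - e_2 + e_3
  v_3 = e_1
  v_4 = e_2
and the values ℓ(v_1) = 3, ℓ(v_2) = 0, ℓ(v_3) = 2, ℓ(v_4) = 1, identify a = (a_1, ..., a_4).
a = (2, 1, 3, 0)

Write a = (a_1, ..., a_4) in the standard basis. For each basis vector v_i, ℓ(v_i) = <v_i, a> is a linear equation in the a_j's. Collect the n equations into a matrix system V a = ℓ, where row i of V is v_i (expressed in the standard basis). Since V is invertible (lower-triangular with 1s on the diagonal, up to permutation), solve by back-substitution:
  V =
[[0, 0, 1, 1],
 [-1, -1, 1, 0],
 [1, 0, 0, 0],
 [0, 1, 0, 0]]
  V a = (3, 0, 2, 1)
Solving gives a = (2, 1, 3, 0).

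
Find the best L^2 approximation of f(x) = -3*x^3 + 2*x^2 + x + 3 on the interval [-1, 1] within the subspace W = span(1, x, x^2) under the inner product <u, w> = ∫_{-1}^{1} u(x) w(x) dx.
g(x) = 2*x^2 - 4*x/5 + 3

The best approximation g ∈ W is the orthogonal projection of f onto W. Writing g = a_0 + a_1 x + a_2 x^2, the coefficients solve the normal equations G · a = b where
  G_{ij} = <φ_i, φ_j> and b_i = <f, φ_i>, with φ_0 = 1, φ_1 = x, φ_2 = x^2.
G =
  [2, 0, 2/3]
  [0, 2/3, 0]
  [2/3, 0, 2/5],
b = (22/3, -8/15, 14/5).
Solving gives a_0 = 3, a_1 = -4/5, a_2 = 2, so
  g(x) = 2*x^2 - 4*x/5 + 3.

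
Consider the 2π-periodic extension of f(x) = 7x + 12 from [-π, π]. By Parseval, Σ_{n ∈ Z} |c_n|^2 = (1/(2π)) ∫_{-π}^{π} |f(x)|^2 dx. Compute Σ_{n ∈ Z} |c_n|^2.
Σ |c_n|^2 = 49π^2/3 + 144

Expand and integrate term by term over [-π, π]:
  ∫ (7x)^2 dx = 49·(2π^3/3); ∫ 2·7·(12)·x dx = 0 (odd integrand); ∫ 12^2 dx = 144·2π.
So (1/(2π)) ∫_{-π}^{π} (7x + 12)^2 dx = 49π^2/3 + 144 = 49π^2/3 + 144.
Parseval ⇒ Σ |c_n|^2 = 49π^2/3 + 144.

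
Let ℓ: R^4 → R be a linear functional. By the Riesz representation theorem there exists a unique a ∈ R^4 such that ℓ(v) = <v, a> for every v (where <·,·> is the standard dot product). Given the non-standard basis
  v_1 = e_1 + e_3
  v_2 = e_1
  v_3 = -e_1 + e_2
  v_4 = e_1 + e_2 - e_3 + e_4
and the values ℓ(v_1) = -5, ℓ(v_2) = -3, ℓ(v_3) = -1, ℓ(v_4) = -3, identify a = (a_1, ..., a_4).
a = (-3, -4, -2, 2)

Write a = (a_1, ..., a_4) in the standard basis. For each basis vector v_i, ℓ(v_i) = <v_i, a> is a linear equation in the a_j's. Collect the n equations into a matrix system V a = ℓ, where row i of V is v_i (expressed in the standard basis). Since V is invertible (lower-triangular with 1s on the diagonal, up to permutation), solve by back-substitution:
  V =
[[1, 0, 1, 0],
 [1, 0, 0, 0],
 [-1, 1, 0, 0],
 [1, 1, -1, 1]]
  V a = (-5, -3, -1, -3)
Solving gives a = (-3, -4, -2, 2).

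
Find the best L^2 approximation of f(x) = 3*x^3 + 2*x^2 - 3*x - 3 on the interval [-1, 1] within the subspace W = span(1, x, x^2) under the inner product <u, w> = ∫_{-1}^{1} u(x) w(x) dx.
g(x) = 2*x^2 - 6*x/5 - 3

The best approximation g ∈ W is the orthogonal projection of f onto W. Writing g = a_0 + a_1 x + a_2 x^2, the coefficients solve the normal equations G · a = b where
  G_{ij} = <φ_i, φ_j> and b_i = <f, φ_i>, with φ_0 = 1, φ_1 = x, φ_2 = x^2.
G =
  [2, 0, 2/3]
  [0, 2/3, 0]
  [2/3, 0, 2/5],
b = (-14/3, -4/5, -6/5).
Solving gives a_0 = -3, a_1 = -6/5, a_2 = 2, so
  g(x) = 2*x^2 - 6*x/5 - 3.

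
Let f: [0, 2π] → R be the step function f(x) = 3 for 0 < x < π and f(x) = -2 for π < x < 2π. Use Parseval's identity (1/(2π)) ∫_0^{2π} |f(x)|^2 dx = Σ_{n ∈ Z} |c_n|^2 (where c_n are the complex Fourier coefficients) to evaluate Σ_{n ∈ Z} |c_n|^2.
Σ |c_n|^2 = 13/2

Parseval equates the L^2 energy of f (normalised by 1/(2π)) with the ℓ^2 sum of its Fourier coefficients: (1/(2π)) ∫_0^{2π} |f|^2 = Σ |c_n|^2.
Compute the left side: (1/(2π)) [∫_0^π 3^2 dx + ∫_π^{2π} (-2)^2 dx] = (1/(2π)) · (9π + 4π) = (9 + 4)/2 = 13/2.
So Σ_{n ∈ Z} |c_n|^2 = 13/2.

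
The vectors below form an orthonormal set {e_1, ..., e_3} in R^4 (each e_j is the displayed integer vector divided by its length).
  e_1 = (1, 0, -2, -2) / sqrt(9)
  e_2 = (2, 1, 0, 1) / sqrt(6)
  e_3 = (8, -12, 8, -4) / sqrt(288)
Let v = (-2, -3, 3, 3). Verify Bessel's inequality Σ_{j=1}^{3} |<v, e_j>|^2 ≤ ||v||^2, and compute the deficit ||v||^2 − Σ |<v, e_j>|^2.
Σ |<v, e_j>|^2 = 28; ||v||^2 = 31; deficit = 3

Write each e_j = u_j / sqrt(<u_j, u_j>) where u_j is the displayed integer vector. Then <v, e_j> = <v, u_j> / sqrt(<u_j, u_j>), so |<v, e_j>|^2 = <v, u_j>^2 / <u_j, u_j>.
Coefficients: <v, e_1> = -14/sqrt(9), <v, e_2> = -4/sqrt(6), <v, e_3> = 32/sqrt(288).
Square and sum: Σ |<v, e_j>|^2 = 28.
Compute ||v||^2 = v·v = 31.
Deficit = 31 − 28 = 3 ≥ 0, confirming Bessel's inequality. (The deficit equals ||v − Σ <v,e_j> e_j||^2, the squared distance from v to span{e_j}.)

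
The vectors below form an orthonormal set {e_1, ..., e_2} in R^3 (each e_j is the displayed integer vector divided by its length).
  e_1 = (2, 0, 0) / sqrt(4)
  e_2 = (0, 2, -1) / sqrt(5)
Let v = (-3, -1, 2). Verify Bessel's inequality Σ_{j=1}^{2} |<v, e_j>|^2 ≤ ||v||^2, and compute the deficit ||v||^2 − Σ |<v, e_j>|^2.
Σ |<v, e_j>|^2 = 61/5; ||v||^2 = 14; deficit = 9/5

Write each e_j = u_j / sqrt(<u_j, u_j>) where u_j is the displayed integer vector. Then <v, e_j> = <v, u_j> / sqrt(<u_j, u_j>), so |<v, e_j>|^2 = <v, u_j>^2 / <u_j, u_j>.
Coefficients: <v, e_1> = -6/sqrt(4), <v, e_2> = -4/sqrt(5).
Square and sum: Σ |<v, e_j>|^2 = 61/5.
Compute ||v||^2 = v·v = 14.
Deficit = 14 − 61/5 = 9/5 ≥ 0, confirming Bessel's inequality. (The deficit equals ||v − Σ <v,e_j> e_j||^2, the squared distance from v to span{e_j}.)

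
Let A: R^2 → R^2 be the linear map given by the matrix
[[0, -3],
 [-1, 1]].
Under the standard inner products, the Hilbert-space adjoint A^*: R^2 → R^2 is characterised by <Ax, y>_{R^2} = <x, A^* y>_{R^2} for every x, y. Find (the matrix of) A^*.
A^* = A^T =
[[0, -1],
 [-3, 1]]

For real matrices with standard dot products, the defining identity <Ax, y> = <x, A^* y> gives (Ax)^T y = x^T (A^*) y, i.e. x^T A^T y = x^T (A^*) y. Since this holds for all x, y, we must have A^* = A^T. Therefore
A^* =
[[0, -1],
 [-3, 1]].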